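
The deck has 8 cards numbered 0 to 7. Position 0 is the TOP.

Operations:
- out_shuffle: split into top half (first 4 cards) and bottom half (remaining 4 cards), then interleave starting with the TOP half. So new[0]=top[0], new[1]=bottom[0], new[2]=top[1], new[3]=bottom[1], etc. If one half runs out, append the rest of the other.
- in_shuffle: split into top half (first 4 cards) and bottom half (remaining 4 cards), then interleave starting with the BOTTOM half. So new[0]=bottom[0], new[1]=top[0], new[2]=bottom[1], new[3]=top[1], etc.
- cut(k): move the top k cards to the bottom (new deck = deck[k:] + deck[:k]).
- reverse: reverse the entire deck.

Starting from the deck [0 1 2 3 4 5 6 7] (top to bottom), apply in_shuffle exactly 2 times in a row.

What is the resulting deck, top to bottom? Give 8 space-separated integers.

After op 1 (in_shuffle): [4 0 5 1 6 2 7 3]
After op 2 (in_shuffle): [6 4 2 0 7 5 3 1]

Answer: 6 4 2 0 7 5 3 1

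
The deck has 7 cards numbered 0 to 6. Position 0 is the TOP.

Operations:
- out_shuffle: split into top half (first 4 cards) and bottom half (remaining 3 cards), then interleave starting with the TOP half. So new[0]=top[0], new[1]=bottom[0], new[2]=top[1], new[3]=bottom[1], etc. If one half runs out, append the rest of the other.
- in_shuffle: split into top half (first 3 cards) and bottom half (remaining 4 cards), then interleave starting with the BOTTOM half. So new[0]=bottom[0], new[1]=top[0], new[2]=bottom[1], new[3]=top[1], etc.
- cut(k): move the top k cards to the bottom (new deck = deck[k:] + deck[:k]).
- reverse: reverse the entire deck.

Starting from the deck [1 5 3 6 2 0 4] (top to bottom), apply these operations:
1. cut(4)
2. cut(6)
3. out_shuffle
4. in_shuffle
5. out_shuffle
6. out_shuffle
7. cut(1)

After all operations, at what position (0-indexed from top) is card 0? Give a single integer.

Answer: 0

Derivation:
After op 1 (cut(4)): [2 0 4 1 5 3 6]
After op 2 (cut(6)): [6 2 0 4 1 5 3]
After op 3 (out_shuffle): [6 1 2 5 0 3 4]
After op 4 (in_shuffle): [5 6 0 1 3 2 4]
After op 5 (out_shuffle): [5 3 6 2 0 4 1]
After op 6 (out_shuffle): [5 0 3 4 6 1 2]
After op 7 (cut(1)): [0 3 4 6 1 2 5]
Card 0 is at position 0.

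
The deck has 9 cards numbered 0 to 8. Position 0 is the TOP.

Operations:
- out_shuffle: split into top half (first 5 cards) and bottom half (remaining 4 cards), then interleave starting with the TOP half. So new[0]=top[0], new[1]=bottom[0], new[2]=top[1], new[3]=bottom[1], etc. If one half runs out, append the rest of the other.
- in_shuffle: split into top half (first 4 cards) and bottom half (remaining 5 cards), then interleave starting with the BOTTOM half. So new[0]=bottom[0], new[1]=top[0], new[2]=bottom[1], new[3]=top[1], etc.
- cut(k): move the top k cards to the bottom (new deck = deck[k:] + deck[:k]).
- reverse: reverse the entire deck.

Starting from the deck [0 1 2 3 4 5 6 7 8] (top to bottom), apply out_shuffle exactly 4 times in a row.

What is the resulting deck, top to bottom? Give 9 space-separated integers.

Answer: 0 4 8 3 7 2 6 1 5

Derivation:
After op 1 (out_shuffle): [0 5 1 6 2 7 3 8 4]
After op 2 (out_shuffle): [0 7 5 3 1 8 6 4 2]
After op 3 (out_shuffle): [0 8 7 6 5 4 3 2 1]
After op 4 (out_shuffle): [0 4 8 3 7 2 6 1 5]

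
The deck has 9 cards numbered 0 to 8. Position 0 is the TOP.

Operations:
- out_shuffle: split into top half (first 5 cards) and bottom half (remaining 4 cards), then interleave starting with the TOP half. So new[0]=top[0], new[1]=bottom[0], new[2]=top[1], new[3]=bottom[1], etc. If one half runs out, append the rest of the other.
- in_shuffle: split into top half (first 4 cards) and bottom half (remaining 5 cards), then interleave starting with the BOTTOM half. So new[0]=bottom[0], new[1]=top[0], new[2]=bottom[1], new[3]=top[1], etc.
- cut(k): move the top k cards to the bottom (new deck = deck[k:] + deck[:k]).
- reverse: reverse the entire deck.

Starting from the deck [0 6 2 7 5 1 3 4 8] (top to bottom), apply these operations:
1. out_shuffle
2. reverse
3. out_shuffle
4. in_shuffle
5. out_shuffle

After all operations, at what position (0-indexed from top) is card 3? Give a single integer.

Answer: 6

Derivation:
After op 1 (out_shuffle): [0 1 6 3 2 4 7 8 5]
After op 2 (reverse): [5 8 7 4 2 3 6 1 0]
After op 3 (out_shuffle): [5 3 8 6 7 1 4 0 2]
After op 4 (in_shuffle): [7 5 1 3 4 8 0 6 2]
After op 5 (out_shuffle): [7 8 5 0 1 6 3 2 4]
Card 3 is at position 6.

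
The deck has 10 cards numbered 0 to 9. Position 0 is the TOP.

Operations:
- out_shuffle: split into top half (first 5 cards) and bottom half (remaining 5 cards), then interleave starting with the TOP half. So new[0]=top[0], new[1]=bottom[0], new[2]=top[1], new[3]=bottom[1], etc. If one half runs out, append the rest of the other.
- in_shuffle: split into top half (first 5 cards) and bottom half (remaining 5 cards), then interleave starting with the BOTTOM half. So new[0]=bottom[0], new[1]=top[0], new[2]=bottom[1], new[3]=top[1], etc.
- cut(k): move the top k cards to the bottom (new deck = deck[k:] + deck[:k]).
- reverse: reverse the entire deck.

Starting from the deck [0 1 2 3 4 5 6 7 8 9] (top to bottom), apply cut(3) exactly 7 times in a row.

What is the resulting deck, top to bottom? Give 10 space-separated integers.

After op 1 (cut(3)): [3 4 5 6 7 8 9 0 1 2]
After op 2 (cut(3)): [6 7 8 9 0 1 2 3 4 5]
After op 3 (cut(3)): [9 0 1 2 3 4 5 6 7 8]
After op 4 (cut(3)): [2 3 4 5 6 7 8 9 0 1]
After op 5 (cut(3)): [5 6 7 8 9 0 1 2 3 4]
After op 6 (cut(3)): [8 9 0 1 2 3 4 5 6 7]
After op 7 (cut(3)): [1 2 3 4 5 6 7 8 9 0]

Answer: 1 2 3 4 5 6 7 8 9 0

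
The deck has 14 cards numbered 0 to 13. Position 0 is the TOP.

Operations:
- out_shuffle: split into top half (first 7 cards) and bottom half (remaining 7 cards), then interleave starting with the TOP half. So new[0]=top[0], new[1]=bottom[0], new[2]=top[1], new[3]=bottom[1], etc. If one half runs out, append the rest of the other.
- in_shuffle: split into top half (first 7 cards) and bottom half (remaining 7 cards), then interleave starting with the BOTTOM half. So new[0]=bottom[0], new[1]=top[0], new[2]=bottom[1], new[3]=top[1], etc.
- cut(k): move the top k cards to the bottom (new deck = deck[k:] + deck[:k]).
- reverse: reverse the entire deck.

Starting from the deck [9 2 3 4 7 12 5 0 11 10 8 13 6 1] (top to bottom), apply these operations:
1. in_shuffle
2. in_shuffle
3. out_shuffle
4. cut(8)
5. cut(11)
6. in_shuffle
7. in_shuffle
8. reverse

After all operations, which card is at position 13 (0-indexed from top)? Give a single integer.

After op 1 (in_shuffle): [0 9 11 2 10 3 8 4 13 7 6 12 1 5]
After op 2 (in_shuffle): [4 0 13 9 7 11 6 2 12 10 1 3 5 8]
After op 3 (out_shuffle): [4 2 0 12 13 10 9 1 7 3 11 5 6 8]
After op 4 (cut(8)): [7 3 11 5 6 8 4 2 0 12 13 10 9 1]
After op 5 (cut(11)): [10 9 1 7 3 11 5 6 8 4 2 0 12 13]
After op 6 (in_shuffle): [6 10 8 9 4 1 2 7 0 3 12 11 13 5]
After op 7 (in_shuffle): [7 6 0 10 3 8 12 9 11 4 13 1 5 2]
After op 8 (reverse): [2 5 1 13 4 11 9 12 8 3 10 0 6 7]
Position 13: card 7.

Answer: 7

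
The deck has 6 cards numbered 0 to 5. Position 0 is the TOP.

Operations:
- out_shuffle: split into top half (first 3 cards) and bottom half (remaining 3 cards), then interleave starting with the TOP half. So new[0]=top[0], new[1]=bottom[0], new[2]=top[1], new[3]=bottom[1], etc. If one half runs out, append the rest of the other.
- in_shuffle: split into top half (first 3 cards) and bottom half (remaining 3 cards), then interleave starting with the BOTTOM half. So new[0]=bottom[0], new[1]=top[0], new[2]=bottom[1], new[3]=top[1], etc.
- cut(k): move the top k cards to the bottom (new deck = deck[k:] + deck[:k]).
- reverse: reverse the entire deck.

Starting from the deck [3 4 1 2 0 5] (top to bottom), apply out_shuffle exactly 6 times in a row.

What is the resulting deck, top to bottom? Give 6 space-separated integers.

After op 1 (out_shuffle): [3 2 4 0 1 5]
After op 2 (out_shuffle): [3 0 2 1 4 5]
After op 3 (out_shuffle): [3 1 0 4 2 5]
After op 4 (out_shuffle): [3 4 1 2 0 5]
After op 5 (out_shuffle): [3 2 4 0 1 5]
After op 6 (out_shuffle): [3 0 2 1 4 5]

Answer: 3 0 2 1 4 5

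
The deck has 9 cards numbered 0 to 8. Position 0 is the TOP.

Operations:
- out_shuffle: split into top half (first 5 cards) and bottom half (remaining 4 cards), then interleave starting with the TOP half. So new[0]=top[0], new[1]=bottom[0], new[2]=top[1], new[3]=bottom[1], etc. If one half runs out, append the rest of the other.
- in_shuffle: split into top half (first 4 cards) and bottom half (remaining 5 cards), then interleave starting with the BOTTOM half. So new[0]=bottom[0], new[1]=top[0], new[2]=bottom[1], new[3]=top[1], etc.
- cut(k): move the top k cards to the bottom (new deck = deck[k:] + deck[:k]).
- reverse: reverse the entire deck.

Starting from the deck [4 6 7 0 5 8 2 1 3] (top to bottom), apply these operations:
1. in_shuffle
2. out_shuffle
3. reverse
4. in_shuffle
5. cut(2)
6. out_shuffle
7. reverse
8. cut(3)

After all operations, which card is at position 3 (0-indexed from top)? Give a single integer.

After op 1 (in_shuffle): [5 4 8 6 2 7 1 0 3]
After op 2 (out_shuffle): [5 7 4 1 8 0 6 3 2]
After op 3 (reverse): [2 3 6 0 8 1 4 7 5]
After op 4 (in_shuffle): [8 2 1 3 4 6 7 0 5]
After op 5 (cut(2)): [1 3 4 6 7 0 5 8 2]
After op 6 (out_shuffle): [1 0 3 5 4 8 6 2 7]
After op 7 (reverse): [7 2 6 8 4 5 3 0 1]
After op 8 (cut(3)): [8 4 5 3 0 1 7 2 6]
Position 3: card 3.

Answer: 3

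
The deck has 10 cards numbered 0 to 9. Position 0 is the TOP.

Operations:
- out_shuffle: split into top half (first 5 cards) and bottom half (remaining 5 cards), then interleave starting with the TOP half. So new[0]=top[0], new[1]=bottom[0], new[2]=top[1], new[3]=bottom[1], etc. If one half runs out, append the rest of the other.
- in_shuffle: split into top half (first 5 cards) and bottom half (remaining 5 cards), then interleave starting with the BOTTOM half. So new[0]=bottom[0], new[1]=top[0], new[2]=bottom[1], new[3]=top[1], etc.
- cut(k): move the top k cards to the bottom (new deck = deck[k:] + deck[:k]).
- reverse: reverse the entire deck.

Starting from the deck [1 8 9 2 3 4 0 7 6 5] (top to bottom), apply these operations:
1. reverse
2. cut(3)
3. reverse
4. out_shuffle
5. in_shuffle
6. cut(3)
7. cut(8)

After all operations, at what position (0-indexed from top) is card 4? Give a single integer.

After op 1 (reverse): [5 6 7 0 4 3 2 9 8 1]
After op 2 (cut(3)): [0 4 3 2 9 8 1 5 6 7]
After op 3 (reverse): [7 6 5 1 8 9 2 3 4 0]
After op 4 (out_shuffle): [7 9 6 2 5 3 1 4 8 0]
After op 5 (in_shuffle): [3 7 1 9 4 6 8 2 0 5]
After op 6 (cut(3)): [9 4 6 8 2 0 5 3 7 1]
After op 7 (cut(8)): [7 1 9 4 6 8 2 0 5 3]
Card 4 is at position 3.

Answer: 3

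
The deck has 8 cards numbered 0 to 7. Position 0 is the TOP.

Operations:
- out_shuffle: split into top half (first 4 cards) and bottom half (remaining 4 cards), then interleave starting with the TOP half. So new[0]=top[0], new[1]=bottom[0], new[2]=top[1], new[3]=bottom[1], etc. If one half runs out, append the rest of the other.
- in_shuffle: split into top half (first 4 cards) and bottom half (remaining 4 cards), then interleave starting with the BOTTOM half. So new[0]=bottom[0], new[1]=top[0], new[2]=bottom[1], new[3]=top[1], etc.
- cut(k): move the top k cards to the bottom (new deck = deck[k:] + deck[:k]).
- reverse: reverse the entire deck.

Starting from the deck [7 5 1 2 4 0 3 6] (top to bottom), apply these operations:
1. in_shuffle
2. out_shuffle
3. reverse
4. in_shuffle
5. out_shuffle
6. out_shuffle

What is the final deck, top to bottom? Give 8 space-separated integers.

Answer: 1 7 3 4 2 5 6 0

Derivation:
After op 1 (in_shuffle): [4 7 0 5 3 1 6 2]
After op 2 (out_shuffle): [4 3 7 1 0 6 5 2]
After op 3 (reverse): [2 5 6 0 1 7 3 4]
After op 4 (in_shuffle): [1 2 7 5 3 6 4 0]
After op 5 (out_shuffle): [1 3 2 6 7 4 5 0]
After op 6 (out_shuffle): [1 7 3 4 2 5 6 0]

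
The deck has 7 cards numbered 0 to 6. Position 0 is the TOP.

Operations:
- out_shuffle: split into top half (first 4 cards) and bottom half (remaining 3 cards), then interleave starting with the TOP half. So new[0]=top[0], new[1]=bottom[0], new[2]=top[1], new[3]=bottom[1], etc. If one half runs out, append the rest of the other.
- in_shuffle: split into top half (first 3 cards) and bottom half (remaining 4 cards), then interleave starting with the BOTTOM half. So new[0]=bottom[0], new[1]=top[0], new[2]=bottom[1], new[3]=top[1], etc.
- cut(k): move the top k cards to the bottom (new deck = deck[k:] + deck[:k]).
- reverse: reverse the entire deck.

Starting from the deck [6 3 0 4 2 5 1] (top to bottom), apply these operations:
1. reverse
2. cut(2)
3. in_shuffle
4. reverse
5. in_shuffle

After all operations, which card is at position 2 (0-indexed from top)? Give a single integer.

Answer: 6

Derivation:
After op 1 (reverse): [1 5 2 4 0 3 6]
After op 2 (cut(2)): [2 4 0 3 6 1 5]
After op 3 (in_shuffle): [3 2 6 4 1 0 5]
After op 4 (reverse): [5 0 1 4 6 2 3]
After op 5 (in_shuffle): [4 5 6 0 2 1 3]
Position 2: card 6.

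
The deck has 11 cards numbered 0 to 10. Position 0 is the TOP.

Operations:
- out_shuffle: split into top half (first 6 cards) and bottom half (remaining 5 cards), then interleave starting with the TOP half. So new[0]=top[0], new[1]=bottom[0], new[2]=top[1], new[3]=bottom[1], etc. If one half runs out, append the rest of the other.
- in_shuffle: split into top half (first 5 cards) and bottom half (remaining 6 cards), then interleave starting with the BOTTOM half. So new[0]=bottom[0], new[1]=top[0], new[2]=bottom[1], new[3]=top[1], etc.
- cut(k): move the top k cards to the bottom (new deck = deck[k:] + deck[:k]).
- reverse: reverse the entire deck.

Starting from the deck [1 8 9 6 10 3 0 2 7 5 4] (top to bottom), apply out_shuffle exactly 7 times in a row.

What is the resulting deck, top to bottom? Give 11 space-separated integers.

Answer: 1 7 3 9 4 2 10 8 5 0 6

Derivation:
After op 1 (out_shuffle): [1 0 8 2 9 7 6 5 10 4 3]
After op 2 (out_shuffle): [1 6 0 5 8 10 2 4 9 3 7]
After op 3 (out_shuffle): [1 2 6 4 0 9 5 3 8 7 10]
After op 4 (out_shuffle): [1 5 2 3 6 8 4 7 0 10 9]
After op 5 (out_shuffle): [1 4 5 7 2 0 3 10 6 9 8]
After op 6 (out_shuffle): [1 3 4 10 5 6 7 9 2 8 0]
After op 7 (out_shuffle): [1 7 3 9 4 2 10 8 5 0 6]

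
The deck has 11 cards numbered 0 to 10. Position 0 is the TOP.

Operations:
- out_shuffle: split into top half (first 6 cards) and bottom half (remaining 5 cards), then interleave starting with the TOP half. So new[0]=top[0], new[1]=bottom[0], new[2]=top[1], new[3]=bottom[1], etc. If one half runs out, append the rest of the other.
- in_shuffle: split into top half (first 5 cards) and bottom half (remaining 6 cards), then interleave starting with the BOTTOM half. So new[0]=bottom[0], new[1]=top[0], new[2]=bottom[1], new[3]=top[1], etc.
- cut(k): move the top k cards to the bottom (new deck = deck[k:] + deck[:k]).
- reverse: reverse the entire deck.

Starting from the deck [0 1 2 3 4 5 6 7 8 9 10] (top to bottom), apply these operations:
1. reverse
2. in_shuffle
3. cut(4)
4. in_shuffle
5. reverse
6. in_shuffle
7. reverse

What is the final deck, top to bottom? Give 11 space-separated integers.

Answer: 6 10 3 7 0 4 8 1 5 9 2

Derivation:
After op 1 (reverse): [10 9 8 7 6 5 4 3 2 1 0]
After op 2 (in_shuffle): [5 10 4 9 3 8 2 7 1 6 0]
After op 3 (cut(4)): [3 8 2 7 1 6 0 5 10 4 9]
After op 4 (in_shuffle): [6 3 0 8 5 2 10 7 4 1 9]
After op 5 (reverse): [9 1 4 7 10 2 5 8 0 3 6]
After op 6 (in_shuffle): [2 9 5 1 8 4 0 7 3 10 6]
After op 7 (reverse): [6 10 3 7 0 4 8 1 5 9 2]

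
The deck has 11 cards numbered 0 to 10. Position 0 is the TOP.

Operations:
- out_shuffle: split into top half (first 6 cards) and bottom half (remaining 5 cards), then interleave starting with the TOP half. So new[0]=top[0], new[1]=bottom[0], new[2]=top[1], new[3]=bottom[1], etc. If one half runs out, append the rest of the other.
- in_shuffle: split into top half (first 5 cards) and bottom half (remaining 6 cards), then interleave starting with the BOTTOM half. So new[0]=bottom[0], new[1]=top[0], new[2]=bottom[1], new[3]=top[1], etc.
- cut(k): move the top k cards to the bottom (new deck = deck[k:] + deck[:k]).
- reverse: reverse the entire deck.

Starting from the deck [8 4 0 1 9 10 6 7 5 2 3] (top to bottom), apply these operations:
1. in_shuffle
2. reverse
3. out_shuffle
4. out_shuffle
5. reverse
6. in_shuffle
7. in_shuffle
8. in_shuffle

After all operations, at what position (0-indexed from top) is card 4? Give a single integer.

After op 1 (in_shuffle): [10 8 6 4 7 0 5 1 2 9 3]
After op 2 (reverse): [3 9 2 1 5 0 7 4 6 8 10]
After op 3 (out_shuffle): [3 7 9 4 2 6 1 8 5 10 0]
After op 4 (out_shuffle): [3 1 7 8 9 5 4 10 2 0 6]
After op 5 (reverse): [6 0 2 10 4 5 9 8 7 1 3]
After op 6 (in_shuffle): [5 6 9 0 8 2 7 10 1 4 3]
After op 7 (in_shuffle): [2 5 7 6 10 9 1 0 4 8 3]
After op 8 (in_shuffle): [9 2 1 5 0 7 4 6 8 10 3]
Card 4 is at position 6.

Answer: 6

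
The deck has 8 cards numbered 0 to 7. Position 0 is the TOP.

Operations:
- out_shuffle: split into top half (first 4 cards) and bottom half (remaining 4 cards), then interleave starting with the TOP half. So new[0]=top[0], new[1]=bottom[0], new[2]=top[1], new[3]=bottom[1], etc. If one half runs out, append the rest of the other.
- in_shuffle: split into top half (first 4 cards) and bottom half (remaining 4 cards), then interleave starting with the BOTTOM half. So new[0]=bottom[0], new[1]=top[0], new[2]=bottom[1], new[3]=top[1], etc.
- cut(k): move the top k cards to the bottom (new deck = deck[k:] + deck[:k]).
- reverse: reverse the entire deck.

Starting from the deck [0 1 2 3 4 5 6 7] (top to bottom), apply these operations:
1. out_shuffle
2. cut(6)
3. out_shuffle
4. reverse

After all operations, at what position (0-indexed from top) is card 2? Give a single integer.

Answer: 2

Derivation:
After op 1 (out_shuffle): [0 4 1 5 2 6 3 7]
After op 2 (cut(6)): [3 7 0 4 1 5 2 6]
After op 3 (out_shuffle): [3 1 7 5 0 2 4 6]
After op 4 (reverse): [6 4 2 0 5 7 1 3]
Card 2 is at position 2.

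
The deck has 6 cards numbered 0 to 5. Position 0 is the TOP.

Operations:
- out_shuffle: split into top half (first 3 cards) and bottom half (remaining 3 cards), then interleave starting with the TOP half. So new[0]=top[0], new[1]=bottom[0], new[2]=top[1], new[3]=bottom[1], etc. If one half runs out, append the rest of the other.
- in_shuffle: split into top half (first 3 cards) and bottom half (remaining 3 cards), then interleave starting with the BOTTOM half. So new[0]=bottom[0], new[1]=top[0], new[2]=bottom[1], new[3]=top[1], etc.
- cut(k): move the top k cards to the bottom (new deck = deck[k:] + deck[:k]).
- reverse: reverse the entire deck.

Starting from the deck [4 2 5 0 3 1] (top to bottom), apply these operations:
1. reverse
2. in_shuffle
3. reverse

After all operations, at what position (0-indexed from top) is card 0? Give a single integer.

Answer: 0

Derivation:
After op 1 (reverse): [1 3 0 5 2 4]
After op 2 (in_shuffle): [5 1 2 3 4 0]
After op 3 (reverse): [0 4 3 2 1 5]
Card 0 is at position 0.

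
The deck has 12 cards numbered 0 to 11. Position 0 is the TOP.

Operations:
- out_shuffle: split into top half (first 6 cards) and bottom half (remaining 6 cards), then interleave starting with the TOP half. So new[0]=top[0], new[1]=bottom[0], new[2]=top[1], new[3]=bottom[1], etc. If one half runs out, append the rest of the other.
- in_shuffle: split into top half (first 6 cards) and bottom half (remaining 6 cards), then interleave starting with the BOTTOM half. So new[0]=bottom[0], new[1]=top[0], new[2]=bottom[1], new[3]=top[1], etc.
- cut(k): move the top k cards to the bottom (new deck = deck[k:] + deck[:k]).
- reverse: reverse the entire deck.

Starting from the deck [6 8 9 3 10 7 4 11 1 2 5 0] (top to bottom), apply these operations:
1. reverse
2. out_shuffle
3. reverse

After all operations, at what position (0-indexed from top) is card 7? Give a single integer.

Answer: 10

Derivation:
After op 1 (reverse): [0 5 2 1 11 4 7 10 3 9 8 6]
After op 2 (out_shuffle): [0 7 5 10 2 3 1 9 11 8 4 6]
After op 3 (reverse): [6 4 8 11 9 1 3 2 10 5 7 0]
Card 7 is at position 10.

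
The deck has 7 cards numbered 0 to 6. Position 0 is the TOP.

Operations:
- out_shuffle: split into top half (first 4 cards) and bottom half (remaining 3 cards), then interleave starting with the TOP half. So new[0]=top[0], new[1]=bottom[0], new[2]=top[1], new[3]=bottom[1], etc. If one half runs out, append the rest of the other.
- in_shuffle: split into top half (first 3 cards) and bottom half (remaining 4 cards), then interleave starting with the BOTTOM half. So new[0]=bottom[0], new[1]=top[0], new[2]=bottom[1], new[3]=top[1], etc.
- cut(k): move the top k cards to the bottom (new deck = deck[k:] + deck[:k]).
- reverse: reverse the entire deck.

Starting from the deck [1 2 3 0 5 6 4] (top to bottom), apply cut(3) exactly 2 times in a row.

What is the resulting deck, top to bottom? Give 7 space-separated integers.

Answer: 4 1 2 3 0 5 6

Derivation:
After op 1 (cut(3)): [0 5 6 4 1 2 3]
After op 2 (cut(3)): [4 1 2 3 0 5 6]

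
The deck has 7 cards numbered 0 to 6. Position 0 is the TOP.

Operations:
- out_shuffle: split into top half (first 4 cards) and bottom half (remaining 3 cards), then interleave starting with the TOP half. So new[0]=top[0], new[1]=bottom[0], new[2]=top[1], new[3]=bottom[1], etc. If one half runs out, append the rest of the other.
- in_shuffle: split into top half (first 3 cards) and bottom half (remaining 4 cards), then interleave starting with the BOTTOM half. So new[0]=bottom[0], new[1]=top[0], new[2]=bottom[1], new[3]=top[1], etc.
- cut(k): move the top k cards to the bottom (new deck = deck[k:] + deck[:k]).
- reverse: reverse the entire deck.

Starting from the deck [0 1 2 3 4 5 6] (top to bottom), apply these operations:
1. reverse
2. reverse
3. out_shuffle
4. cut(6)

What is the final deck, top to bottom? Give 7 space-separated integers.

After op 1 (reverse): [6 5 4 3 2 1 0]
After op 2 (reverse): [0 1 2 3 4 5 6]
After op 3 (out_shuffle): [0 4 1 5 2 6 3]
After op 4 (cut(6)): [3 0 4 1 5 2 6]

Answer: 3 0 4 1 5 2 6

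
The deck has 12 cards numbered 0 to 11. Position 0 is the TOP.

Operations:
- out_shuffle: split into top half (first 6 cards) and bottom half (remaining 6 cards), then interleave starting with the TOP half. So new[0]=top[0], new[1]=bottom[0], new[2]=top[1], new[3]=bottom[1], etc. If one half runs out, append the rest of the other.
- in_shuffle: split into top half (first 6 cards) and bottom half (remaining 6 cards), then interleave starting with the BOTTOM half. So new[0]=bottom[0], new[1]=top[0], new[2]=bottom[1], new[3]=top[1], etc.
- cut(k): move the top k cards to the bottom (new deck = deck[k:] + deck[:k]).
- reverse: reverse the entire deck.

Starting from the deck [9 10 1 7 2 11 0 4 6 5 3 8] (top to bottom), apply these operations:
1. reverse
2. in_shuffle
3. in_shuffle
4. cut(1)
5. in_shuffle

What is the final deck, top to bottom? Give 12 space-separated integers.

Answer: 3 11 9 6 7 8 0 10 5 2 1 4

Derivation:
After op 1 (reverse): [8 3 5 6 4 0 11 2 7 1 10 9]
After op 2 (in_shuffle): [11 8 2 3 7 5 1 6 10 4 9 0]
After op 3 (in_shuffle): [1 11 6 8 10 2 4 3 9 7 0 5]
After op 4 (cut(1)): [11 6 8 10 2 4 3 9 7 0 5 1]
After op 5 (in_shuffle): [3 11 9 6 7 8 0 10 5 2 1 4]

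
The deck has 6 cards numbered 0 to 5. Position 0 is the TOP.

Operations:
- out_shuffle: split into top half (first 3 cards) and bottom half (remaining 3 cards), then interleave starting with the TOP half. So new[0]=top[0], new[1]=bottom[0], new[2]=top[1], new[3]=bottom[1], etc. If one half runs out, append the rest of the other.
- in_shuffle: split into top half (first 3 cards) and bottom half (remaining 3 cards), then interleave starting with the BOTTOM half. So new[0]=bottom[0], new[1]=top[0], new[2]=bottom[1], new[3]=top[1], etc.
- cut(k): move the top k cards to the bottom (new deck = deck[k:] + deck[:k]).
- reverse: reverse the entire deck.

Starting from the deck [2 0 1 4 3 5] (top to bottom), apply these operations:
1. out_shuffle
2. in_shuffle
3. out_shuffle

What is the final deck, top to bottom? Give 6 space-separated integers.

Answer: 3 4 2 5 1 0

Derivation:
After op 1 (out_shuffle): [2 4 0 3 1 5]
After op 2 (in_shuffle): [3 2 1 4 5 0]
After op 3 (out_shuffle): [3 4 2 5 1 0]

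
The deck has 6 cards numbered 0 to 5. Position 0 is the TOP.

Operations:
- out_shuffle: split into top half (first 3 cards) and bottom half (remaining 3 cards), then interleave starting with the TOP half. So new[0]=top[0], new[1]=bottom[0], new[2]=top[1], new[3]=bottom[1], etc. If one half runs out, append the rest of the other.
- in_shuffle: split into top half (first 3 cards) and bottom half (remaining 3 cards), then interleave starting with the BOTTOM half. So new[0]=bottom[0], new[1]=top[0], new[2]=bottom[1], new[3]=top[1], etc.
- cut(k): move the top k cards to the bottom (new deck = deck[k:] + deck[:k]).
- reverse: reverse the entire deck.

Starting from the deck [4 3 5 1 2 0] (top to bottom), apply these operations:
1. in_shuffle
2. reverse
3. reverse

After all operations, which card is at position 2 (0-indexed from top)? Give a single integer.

After op 1 (in_shuffle): [1 4 2 3 0 5]
After op 2 (reverse): [5 0 3 2 4 1]
After op 3 (reverse): [1 4 2 3 0 5]
Position 2: card 2.

Answer: 2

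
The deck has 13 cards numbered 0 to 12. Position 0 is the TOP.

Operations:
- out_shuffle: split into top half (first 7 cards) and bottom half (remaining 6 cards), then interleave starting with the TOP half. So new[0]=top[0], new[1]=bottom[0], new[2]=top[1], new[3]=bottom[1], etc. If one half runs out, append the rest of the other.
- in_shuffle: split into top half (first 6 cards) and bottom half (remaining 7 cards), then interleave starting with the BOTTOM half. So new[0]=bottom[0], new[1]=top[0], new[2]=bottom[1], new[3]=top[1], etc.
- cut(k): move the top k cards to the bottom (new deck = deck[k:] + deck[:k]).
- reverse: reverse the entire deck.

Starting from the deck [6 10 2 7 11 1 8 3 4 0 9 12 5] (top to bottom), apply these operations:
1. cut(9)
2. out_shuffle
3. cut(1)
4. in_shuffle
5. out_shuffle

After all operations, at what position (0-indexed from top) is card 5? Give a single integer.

After op 1 (cut(9)): [0 9 12 5 6 10 2 7 11 1 8 3 4]
After op 2 (out_shuffle): [0 7 9 11 12 1 5 8 6 3 10 4 2]
After op 3 (cut(1)): [7 9 11 12 1 5 8 6 3 10 4 2 0]
After op 4 (in_shuffle): [8 7 6 9 3 11 10 12 4 1 2 5 0]
After op 5 (out_shuffle): [8 12 7 4 6 1 9 2 3 5 11 0 10]
Card 5 is at position 9.

Answer: 9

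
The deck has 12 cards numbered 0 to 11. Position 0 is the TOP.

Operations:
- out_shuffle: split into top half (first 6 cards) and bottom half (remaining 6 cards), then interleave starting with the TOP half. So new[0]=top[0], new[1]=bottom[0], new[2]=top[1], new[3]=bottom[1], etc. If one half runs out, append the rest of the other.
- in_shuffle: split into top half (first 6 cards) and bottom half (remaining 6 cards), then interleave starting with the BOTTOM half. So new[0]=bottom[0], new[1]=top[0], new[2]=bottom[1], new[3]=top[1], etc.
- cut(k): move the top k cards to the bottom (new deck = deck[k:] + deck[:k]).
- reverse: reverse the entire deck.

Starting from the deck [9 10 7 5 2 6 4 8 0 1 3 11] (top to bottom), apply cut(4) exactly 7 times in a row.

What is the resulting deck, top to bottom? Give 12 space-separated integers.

Answer: 2 6 4 8 0 1 3 11 9 10 7 5

Derivation:
After op 1 (cut(4)): [2 6 4 8 0 1 3 11 9 10 7 5]
After op 2 (cut(4)): [0 1 3 11 9 10 7 5 2 6 4 8]
After op 3 (cut(4)): [9 10 7 5 2 6 4 8 0 1 3 11]
After op 4 (cut(4)): [2 6 4 8 0 1 3 11 9 10 7 5]
After op 5 (cut(4)): [0 1 3 11 9 10 7 5 2 6 4 8]
After op 6 (cut(4)): [9 10 7 5 2 6 4 8 0 1 3 11]
After op 7 (cut(4)): [2 6 4 8 0 1 3 11 9 10 7 5]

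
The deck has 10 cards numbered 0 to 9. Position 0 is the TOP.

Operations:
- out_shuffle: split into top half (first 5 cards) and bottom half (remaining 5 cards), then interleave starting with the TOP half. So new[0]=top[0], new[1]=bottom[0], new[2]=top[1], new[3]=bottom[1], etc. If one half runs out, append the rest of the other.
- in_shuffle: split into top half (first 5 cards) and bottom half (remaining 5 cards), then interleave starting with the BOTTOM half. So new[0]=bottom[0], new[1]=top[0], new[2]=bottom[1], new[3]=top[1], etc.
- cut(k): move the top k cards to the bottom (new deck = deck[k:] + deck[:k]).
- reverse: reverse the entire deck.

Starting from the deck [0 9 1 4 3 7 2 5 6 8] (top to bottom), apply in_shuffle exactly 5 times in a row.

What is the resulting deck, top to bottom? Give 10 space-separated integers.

After op 1 (in_shuffle): [7 0 2 9 5 1 6 4 8 3]
After op 2 (in_shuffle): [1 7 6 0 4 2 8 9 3 5]
After op 3 (in_shuffle): [2 1 8 7 9 6 3 0 5 4]
After op 4 (in_shuffle): [6 2 3 1 0 8 5 7 4 9]
After op 5 (in_shuffle): [8 6 5 2 7 3 4 1 9 0]

Answer: 8 6 5 2 7 3 4 1 9 0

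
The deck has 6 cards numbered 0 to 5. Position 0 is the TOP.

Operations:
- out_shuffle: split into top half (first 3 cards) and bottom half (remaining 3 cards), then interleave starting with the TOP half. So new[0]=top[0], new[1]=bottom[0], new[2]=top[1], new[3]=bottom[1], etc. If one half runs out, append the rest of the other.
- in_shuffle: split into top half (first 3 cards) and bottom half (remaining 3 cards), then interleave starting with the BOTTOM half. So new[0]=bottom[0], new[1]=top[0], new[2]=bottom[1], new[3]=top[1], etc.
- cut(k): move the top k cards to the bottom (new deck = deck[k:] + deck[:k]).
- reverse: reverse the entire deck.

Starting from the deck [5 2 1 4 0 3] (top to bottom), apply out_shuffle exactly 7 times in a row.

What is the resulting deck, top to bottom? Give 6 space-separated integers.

Answer: 5 1 0 2 4 3

Derivation:
After op 1 (out_shuffle): [5 4 2 0 1 3]
After op 2 (out_shuffle): [5 0 4 1 2 3]
After op 3 (out_shuffle): [5 1 0 2 4 3]
After op 4 (out_shuffle): [5 2 1 4 0 3]
After op 5 (out_shuffle): [5 4 2 0 1 3]
After op 6 (out_shuffle): [5 0 4 1 2 3]
After op 7 (out_shuffle): [5 1 0 2 4 3]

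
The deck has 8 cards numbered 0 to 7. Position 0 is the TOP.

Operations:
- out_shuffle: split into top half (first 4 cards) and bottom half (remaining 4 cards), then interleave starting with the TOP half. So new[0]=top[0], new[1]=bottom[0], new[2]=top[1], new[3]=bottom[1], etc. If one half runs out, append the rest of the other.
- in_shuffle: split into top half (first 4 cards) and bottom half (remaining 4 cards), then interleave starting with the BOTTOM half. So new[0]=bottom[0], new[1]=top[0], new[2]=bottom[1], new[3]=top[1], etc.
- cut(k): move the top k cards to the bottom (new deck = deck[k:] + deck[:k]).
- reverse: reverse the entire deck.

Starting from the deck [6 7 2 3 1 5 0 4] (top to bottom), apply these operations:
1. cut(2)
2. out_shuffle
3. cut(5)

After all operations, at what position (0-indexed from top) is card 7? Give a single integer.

Answer: 2

Derivation:
After op 1 (cut(2)): [2 3 1 5 0 4 6 7]
After op 2 (out_shuffle): [2 0 3 4 1 6 5 7]
After op 3 (cut(5)): [6 5 7 2 0 3 4 1]
Card 7 is at position 2.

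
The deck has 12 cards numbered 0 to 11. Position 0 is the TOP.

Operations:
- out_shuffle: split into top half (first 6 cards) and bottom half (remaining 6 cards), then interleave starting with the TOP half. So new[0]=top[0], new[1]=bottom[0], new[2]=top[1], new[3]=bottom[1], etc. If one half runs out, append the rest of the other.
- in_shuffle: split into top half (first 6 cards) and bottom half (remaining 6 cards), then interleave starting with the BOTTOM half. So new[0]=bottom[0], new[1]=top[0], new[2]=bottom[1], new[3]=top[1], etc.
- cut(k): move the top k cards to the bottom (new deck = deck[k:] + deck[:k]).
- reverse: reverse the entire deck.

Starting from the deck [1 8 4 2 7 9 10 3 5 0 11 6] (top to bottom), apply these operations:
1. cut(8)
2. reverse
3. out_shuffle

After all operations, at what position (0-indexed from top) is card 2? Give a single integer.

After op 1 (cut(8)): [5 0 11 6 1 8 4 2 7 9 10 3]
After op 2 (reverse): [3 10 9 7 2 4 8 1 6 11 0 5]
After op 3 (out_shuffle): [3 8 10 1 9 6 7 11 2 0 4 5]
Card 2 is at position 8.

Answer: 8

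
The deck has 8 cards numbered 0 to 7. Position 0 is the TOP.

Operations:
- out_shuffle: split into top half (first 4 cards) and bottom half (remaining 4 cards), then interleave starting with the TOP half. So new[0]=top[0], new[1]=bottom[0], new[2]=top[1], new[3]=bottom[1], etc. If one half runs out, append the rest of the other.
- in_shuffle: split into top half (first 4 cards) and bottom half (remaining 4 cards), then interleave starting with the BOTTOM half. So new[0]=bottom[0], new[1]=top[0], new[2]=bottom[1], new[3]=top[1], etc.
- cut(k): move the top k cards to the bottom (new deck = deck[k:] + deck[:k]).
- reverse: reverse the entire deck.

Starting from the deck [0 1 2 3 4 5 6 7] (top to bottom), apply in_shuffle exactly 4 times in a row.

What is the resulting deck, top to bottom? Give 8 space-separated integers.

After op 1 (in_shuffle): [4 0 5 1 6 2 7 3]
After op 2 (in_shuffle): [6 4 2 0 7 5 3 1]
After op 3 (in_shuffle): [7 6 5 4 3 2 1 0]
After op 4 (in_shuffle): [3 7 2 6 1 5 0 4]

Answer: 3 7 2 6 1 5 0 4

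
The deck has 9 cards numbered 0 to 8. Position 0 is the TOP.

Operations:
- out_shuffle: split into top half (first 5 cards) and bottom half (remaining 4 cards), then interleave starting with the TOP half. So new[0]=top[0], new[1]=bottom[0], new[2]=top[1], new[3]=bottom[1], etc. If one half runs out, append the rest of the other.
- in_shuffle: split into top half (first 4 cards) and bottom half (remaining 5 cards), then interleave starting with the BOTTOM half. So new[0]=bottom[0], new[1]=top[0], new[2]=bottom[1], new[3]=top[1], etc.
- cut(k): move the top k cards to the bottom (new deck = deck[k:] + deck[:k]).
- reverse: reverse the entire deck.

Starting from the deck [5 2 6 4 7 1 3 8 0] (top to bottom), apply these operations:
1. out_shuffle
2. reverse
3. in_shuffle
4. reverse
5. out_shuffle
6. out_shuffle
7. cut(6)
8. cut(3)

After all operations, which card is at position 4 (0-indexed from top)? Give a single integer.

After op 1 (out_shuffle): [5 1 2 3 6 8 4 0 7]
After op 2 (reverse): [7 0 4 8 6 3 2 1 5]
After op 3 (in_shuffle): [6 7 3 0 2 4 1 8 5]
After op 4 (reverse): [5 8 1 4 2 0 3 7 6]
After op 5 (out_shuffle): [5 0 8 3 1 7 4 6 2]
After op 6 (out_shuffle): [5 7 0 4 8 6 3 2 1]
After op 7 (cut(6)): [3 2 1 5 7 0 4 8 6]
After op 8 (cut(3)): [5 7 0 4 8 6 3 2 1]
Position 4: card 8.

Answer: 8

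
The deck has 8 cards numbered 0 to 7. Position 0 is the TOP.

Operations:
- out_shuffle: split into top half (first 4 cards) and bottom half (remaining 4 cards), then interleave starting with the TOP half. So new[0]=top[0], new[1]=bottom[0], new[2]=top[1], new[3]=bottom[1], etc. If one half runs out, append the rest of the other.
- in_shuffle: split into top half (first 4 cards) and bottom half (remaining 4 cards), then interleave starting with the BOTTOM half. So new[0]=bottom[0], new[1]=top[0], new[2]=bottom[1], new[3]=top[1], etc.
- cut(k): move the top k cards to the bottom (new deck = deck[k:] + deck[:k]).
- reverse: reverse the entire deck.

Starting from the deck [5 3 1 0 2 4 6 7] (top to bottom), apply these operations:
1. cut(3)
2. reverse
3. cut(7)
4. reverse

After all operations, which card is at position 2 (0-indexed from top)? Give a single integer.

Answer: 6

Derivation:
After op 1 (cut(3)): [0 2 4 6 7 5 3 1]
After op 2 (reverse): [1 3 5 7 6 4 2 0]
After op 3 (cut(7)): [0 1 3 5 7 6 4 2]
After op 4 (reverse): [2 4 6 7 5 3 1 0]
Position 2: card 6.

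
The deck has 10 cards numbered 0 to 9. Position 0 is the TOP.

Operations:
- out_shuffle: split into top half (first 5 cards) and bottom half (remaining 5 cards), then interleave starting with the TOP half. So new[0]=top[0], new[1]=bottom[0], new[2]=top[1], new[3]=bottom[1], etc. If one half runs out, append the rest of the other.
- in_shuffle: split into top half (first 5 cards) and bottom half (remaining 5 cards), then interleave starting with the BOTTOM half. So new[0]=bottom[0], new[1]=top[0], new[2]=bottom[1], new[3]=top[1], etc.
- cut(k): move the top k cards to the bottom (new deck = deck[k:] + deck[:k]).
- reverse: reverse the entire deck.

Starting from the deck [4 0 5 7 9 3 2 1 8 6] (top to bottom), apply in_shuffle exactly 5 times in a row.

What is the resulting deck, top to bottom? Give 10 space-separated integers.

Answer: 6 8 1 2 3 9 7 5 0 4

Derivation:
After op 1 (in_shuffle): [3 4 2 0 1 5 8 7 6 9]
After op 2 (in_shuffle): [5 3 8 4 7 2 6 0 9 1]
After op 3 (in_shuffle): [2 5 6 3 0 8 9 4 1 7]
After op 4 (in_shuffle): [8 2 9 5 4 6 1 3 7 0]
After op 5 (in_shuffle): [6 8 1 2 3 9 7 5 0 4]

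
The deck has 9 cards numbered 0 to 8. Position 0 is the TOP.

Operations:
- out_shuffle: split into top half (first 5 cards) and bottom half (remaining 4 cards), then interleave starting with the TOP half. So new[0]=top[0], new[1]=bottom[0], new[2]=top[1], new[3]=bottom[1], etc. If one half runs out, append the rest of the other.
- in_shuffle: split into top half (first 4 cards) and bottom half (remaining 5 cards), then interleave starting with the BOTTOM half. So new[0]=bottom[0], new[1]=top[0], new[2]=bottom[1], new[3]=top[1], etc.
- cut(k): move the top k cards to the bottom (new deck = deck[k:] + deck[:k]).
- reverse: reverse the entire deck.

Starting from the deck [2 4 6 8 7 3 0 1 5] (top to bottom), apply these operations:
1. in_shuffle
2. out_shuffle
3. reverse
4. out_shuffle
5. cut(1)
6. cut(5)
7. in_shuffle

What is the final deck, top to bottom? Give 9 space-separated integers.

After op 1 (in_shuffle): [7 2 3 4 0 6 1 8 5]
After op 2 (out_shuffle): [7 6 2 1 3 8 4 5 0]
After op 3 (reverse): [0 5 4 8 3 1 2 6 7]
After op 4 (out_shuffle): [0 1 5 2 4 6 8 7 3]
After op 5 (cut(1)): [1 5 2 4 6 8 7 3 0]
After op 6 (cut(5)): [8 7 3 0 1 5 2 4 6]
After op 7 (in_shuffle): [1 8 5 7 2 3 4 0 6]

Answer: 1 8 5 7 2 3 4 0 6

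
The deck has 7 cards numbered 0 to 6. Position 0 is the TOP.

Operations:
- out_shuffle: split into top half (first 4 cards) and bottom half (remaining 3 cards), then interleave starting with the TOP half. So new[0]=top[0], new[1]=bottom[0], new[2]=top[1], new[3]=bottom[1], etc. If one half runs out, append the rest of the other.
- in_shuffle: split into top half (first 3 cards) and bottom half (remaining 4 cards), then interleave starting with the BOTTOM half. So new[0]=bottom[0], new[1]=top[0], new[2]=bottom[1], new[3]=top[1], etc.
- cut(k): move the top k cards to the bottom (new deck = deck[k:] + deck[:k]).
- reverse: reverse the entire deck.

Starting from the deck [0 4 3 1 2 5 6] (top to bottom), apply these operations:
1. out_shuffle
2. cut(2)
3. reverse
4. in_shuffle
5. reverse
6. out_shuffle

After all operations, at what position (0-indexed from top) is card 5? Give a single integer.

Answer: 4

Derivation:
After op 1 (out_shuffle): [0 2 4 5 3 6 1]
After op 2 (cut(2)): [4 5 3 6 1 0 2]
After op 3 (reverse): [2 0 1 6 3 5 4]
After op 4 (in_shuffle): [6 2 3 0 5 1 4]
After op 5 (reverse): [4 1 5 0 3 2 6]
After op 6 (out_shuffle): [4 3 1 2 5 6 0]
Card 5 is at position 4.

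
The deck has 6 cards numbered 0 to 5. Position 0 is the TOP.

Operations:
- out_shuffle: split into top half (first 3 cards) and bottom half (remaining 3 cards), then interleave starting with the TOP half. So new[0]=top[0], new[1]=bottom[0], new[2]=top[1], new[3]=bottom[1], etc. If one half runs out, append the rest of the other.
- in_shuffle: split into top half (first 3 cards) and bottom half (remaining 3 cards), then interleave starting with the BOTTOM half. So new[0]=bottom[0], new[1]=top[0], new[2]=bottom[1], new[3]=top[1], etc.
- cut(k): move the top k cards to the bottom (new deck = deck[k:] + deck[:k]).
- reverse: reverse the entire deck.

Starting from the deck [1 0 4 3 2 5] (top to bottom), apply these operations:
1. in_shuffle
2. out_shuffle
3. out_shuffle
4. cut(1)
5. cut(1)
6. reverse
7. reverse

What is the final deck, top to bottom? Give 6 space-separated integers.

After op 1 (in_shuffle): [3 1 2 0 5 4]
After op 2 (out_shuffle): [3 0 1 5 2 4]
After op 3 (out_shuffle): [3 5 0 2 1 4]
After op 4 (cut(1)): [5 0 2 1 4 3]
After op 5 (cut(1)): [0 2 1 4 3 5]
After op 6 (reverse): [5 3 4 1 2 0]
After op 7 (reverse): [0 2 1 4 3 5]

Answer: 0 2 1 4 3 5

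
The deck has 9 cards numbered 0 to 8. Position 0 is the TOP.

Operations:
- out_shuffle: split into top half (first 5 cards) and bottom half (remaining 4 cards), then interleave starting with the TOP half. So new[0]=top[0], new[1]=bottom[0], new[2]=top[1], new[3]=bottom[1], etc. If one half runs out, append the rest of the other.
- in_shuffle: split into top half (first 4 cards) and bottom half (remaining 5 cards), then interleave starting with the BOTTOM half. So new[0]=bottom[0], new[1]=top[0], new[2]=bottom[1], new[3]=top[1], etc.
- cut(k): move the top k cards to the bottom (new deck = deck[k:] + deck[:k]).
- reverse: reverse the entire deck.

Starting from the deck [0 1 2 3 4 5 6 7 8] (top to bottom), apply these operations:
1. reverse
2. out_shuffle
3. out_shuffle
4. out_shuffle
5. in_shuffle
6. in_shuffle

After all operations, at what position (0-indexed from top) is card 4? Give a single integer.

Answer: 5

Derivation:
After op 1 (reverse): [8 7 6 5 4 3 2 1 0]
After op 2 (out_shuffle): [8 3 7 2 6 1 5 0 4]
After op 3 (out_shuffle): [8 1 3 5 7 0 2 4 6]
After op 4 (out_shuffle): [8 0 1 2 3 4 5 6 7]
After op 5 (in_shuffle): [3 8 4 0 5 1 6 2 7]
After op 6 (in_shuffle): [5 3 1 8 6 4 2 0 7]
Card 4 is at position 5.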